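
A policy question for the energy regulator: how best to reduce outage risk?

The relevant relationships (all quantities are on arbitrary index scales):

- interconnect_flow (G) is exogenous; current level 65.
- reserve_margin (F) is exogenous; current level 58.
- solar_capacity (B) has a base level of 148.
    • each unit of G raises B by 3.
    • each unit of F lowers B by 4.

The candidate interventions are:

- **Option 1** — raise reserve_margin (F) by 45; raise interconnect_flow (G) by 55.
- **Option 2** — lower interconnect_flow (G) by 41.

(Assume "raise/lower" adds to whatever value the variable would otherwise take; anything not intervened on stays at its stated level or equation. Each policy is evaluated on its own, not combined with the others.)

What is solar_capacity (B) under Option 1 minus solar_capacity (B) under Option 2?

108

Option 1 (F + 45, G + 55):
  G = 65 + 55 = 120
  F = 58 + 45 = 103
  B = 148 + 3·120 − 4·103 = 96
Option 2 (G − 41):
  G = 65 − 41 = 24
  F = 58
  B = 148 + 3·24 − 4·58 = -12
B: 96 − (-12) = 108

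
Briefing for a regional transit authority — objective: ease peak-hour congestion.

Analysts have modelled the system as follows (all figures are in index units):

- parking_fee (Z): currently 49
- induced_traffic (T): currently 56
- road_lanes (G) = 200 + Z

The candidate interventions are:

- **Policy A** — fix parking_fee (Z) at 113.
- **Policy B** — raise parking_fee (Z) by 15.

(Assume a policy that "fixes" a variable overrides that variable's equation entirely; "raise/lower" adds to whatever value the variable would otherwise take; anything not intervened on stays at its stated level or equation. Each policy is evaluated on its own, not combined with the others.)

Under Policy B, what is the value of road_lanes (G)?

264

Policy B (Z + 15):
  Z = 49 + 15 = 64
  G = 200 + 64 = 264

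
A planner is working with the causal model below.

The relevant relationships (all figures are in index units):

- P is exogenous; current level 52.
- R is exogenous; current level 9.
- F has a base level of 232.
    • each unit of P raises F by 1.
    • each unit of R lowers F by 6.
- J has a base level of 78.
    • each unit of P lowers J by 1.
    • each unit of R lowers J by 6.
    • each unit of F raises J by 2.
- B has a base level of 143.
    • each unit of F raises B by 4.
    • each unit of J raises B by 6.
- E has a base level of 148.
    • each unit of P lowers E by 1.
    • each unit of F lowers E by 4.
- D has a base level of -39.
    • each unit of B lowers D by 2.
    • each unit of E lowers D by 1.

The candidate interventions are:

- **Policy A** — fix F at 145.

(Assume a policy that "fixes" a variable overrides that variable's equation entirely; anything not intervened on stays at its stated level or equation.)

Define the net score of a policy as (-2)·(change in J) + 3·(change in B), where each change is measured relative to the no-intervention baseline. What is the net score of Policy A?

-3740

Baseline:
  P = 52
  R = 9
  F = 232 + 52 − 6·9 = 230
  J = 78 − 52 − 6·9 + 2·230 = 432
  B = 143 + 4·230 + 6·432 = 3655
Policy A (F := 145):
  P = 52
  R = 9
  F = 145
  J = 78 − 52 − 6·9 + 2·145 = 262
  B = 143 + 4·145 + 6·262 = 2295
ΔJ = 262 − 432 = -170; ΔB = 2295 − 3655 = -1360
Score = (-2)·(-170) + 3·(-1360) = -3740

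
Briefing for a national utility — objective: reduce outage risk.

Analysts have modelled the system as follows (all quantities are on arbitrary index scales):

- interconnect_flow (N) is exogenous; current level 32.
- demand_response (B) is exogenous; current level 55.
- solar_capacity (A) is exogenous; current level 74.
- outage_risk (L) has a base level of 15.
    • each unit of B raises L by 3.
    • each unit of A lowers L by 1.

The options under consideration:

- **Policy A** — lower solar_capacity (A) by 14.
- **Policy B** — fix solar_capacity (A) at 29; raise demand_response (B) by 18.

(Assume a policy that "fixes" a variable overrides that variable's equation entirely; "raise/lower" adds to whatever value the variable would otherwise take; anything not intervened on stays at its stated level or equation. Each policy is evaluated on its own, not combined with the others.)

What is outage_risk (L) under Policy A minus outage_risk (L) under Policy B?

-85

Policy A (A − 14):
  B = 55
  A = 74 − 14 = 60
  L = 15 + 3·55 − 60 = 120
Policy B (A := 29, B + 18):
  B = 55 + 18 = 73
  A = 29
  L = 15 + 3·73 − 29 = 205
L: 120 − 205 = -85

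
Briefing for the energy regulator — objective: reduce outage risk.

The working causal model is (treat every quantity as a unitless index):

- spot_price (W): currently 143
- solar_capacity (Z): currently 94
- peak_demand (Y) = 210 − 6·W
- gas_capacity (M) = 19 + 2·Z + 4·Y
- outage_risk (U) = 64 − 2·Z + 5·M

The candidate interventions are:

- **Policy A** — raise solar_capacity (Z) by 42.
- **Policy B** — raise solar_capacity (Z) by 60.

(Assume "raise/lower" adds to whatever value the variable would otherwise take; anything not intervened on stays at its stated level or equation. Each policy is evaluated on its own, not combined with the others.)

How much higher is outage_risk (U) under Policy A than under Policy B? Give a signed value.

Policy A (Z + 42):
  W = 143
  Z = 94 + 42 = 136
  Y = 210 − 6·143 = -648
  M = 19 + 2·136 + 4·(-648) = -2301
  U = 64 − 2·136 + 5·(-2301) = -11713
Policy B (Z + 60):
  W = 143
  Z = 94 + 60 = 154
  Y = 210 − 6·143 = -648
  M = 19 + 2·154 + 4·(-648) = -2265
  U = 64 − 2·154 + 5·(-2265) = -11569
U: -11713 − (-11569) = -144

-144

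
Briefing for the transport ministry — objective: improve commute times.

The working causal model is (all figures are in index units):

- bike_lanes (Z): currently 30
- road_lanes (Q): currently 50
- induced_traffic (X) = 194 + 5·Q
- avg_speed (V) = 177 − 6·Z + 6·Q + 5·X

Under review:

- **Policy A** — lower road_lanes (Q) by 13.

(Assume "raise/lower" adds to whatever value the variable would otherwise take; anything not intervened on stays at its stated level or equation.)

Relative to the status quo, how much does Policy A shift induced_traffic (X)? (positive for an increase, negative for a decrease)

Baseline:
  Q = 50
  X = 194 + 5·50 = 444
Policy A (Q − 13):
  Q = 50 − 13 = 37
  X = 194 + 5·37 = 379
Change in X: 379 − 444 = -65

-65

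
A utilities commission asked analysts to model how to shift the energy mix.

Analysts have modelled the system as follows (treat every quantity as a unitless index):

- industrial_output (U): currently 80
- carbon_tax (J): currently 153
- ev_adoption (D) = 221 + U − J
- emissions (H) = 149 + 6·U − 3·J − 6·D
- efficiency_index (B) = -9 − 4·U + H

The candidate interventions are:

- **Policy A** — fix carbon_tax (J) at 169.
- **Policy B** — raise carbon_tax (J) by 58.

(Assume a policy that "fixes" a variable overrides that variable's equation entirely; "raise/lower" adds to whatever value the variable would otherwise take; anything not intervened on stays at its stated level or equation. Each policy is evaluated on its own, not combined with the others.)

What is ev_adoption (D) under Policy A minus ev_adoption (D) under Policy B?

42

Policy A (J := 169):
  U = 80
  J = 169
  D = 221 + 80 − 169 = 132
Policy B (J + 58):
  U = 80
  J = 153 + 58 = 211
  D = 221 + 80 − 211 = 90
D: 132 − 90 = 42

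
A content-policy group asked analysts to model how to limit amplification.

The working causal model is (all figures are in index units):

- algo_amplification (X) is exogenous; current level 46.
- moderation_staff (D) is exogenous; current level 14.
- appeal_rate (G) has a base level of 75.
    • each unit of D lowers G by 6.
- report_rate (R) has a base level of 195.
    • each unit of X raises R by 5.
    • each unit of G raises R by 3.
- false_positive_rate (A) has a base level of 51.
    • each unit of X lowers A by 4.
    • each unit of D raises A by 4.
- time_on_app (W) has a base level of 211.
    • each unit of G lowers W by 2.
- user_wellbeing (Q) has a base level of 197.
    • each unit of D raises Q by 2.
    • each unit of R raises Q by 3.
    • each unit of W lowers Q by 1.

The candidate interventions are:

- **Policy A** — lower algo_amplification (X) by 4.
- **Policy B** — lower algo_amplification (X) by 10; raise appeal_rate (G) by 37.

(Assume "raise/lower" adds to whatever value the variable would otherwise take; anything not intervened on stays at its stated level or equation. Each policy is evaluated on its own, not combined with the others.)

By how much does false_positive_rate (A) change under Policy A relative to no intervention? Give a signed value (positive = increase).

Baseline:
  X = 46
  D = 14
  A = 51 − 4·46 + 4·14 = -77
Policy A (X − 4):
  X = 46 − 4 = 42
  D = 14
  A = 51 − 4·42 + 4·14 = -61
Change in A: -61 − (-77) = 16

16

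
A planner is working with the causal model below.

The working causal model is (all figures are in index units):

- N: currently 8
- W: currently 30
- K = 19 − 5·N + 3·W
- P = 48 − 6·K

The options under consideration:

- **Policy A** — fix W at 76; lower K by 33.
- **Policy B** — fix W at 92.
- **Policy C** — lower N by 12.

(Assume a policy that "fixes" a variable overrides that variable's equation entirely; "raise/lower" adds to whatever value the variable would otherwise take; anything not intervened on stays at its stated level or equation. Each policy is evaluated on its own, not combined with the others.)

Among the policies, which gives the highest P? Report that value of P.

Policy A (W := 76, K − 33):
  N = 8
  W = 76
  K = 19 − 5·8 + 3·76 (−33 from intervention) = 174
  P = 48 − 6·174 = -996
Policy B (W := 92):
  N = 8
  W = 92
  K = 19 − 5·8 + 3·92 = 255
  P = 48 − 6·255 = -1482
Policy C (N − 12):
  N = 8 − 12 = -4
  W = 30
  K = 19 − 5·(-4) + 3·30 = 129
  P = 48 − 6·129 = -726
Comparing — Policy A: P=-996, Policy B: P=-1482, Policy C: P=-726. Highest is -726 (Policy C).

-726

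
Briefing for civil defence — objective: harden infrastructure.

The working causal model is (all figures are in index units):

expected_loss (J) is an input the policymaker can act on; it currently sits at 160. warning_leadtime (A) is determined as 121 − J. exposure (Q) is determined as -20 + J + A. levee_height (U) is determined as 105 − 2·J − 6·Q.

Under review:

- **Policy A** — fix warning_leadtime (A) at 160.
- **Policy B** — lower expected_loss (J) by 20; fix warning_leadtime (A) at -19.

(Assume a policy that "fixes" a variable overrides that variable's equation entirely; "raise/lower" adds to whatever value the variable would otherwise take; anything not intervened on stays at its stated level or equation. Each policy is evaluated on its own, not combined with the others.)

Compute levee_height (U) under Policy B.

Policy B (J − 20, A := -19):
  J = 160 − 20 = 140
  A = -19
  Q = -20 + 140 + (-19) = 101
  U = 105 − 2·140 − 6·101 = -781

-781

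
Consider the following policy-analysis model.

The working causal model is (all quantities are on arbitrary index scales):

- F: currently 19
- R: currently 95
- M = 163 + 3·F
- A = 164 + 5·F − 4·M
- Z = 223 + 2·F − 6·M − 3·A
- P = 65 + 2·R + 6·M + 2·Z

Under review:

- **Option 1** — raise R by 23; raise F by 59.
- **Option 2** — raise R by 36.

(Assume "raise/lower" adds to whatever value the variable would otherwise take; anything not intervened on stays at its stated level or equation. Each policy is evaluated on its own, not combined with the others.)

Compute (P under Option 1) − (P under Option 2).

1626

Option 1 (R + 23, F + 59):
  F = 19 + 59 = 78
  R = 95 + 23 = 118
  M = 163 + 3·78 = 397
  A = 164 + 5·78 − 4·397 = -1034
  Z = 223 + 2·78 − 6·397 − 3·(-1034) = 1099
  P = 65 + 2·118 + 6·397 + 2·1099 = 4881
Option 2 (R + 36):
  F = 19
  R = 95 + 36 = 131
  M = 163 + 3·19 = 220
  A = 164 + 5·19 − 4·220 = -621
  Z = 223 + 2·19 − 6·220 − 3·(-621) = 804
  P = 65 + 2·131 + 6·220 + 2·804 = 3255
P: 4881 − 3255 = 1626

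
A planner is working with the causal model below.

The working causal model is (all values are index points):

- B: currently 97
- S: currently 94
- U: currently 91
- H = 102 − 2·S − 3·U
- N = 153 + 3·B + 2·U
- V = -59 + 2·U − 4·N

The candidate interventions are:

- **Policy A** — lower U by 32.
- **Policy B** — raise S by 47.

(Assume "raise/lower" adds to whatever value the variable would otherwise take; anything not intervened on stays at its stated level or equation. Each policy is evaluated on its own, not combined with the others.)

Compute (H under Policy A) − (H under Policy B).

190

Policy A (U − 32):
  S = 94
  U = 91 − 32 = 59
  H = 102 − 2·94 − 3·59 = -263
Policy B (S + 47):
  S = 94 + 47 = 141
  U = 91
  H = 102 − 2·141 − 3·91 = -453
H: -263 − (-453) = 190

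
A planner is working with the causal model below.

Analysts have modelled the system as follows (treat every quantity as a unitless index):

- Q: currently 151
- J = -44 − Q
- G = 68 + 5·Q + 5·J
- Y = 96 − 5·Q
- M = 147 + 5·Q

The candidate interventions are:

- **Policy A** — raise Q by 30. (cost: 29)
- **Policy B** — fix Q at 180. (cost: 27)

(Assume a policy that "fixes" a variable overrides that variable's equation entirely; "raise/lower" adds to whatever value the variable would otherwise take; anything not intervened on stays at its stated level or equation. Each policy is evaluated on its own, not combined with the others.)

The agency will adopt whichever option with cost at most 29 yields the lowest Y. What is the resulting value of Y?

-809

Policy A (Q + 30):
  Q = 151 + 30 = 181
  Y = 96 − 5·181 = -809
Policy B (Q := 180):
  Q = 180
  Y = 96 − 5·180 = -804
Comparing — Policy A: Y=-809, Policy B: Y=-804. Lowest is -809 (Policy A).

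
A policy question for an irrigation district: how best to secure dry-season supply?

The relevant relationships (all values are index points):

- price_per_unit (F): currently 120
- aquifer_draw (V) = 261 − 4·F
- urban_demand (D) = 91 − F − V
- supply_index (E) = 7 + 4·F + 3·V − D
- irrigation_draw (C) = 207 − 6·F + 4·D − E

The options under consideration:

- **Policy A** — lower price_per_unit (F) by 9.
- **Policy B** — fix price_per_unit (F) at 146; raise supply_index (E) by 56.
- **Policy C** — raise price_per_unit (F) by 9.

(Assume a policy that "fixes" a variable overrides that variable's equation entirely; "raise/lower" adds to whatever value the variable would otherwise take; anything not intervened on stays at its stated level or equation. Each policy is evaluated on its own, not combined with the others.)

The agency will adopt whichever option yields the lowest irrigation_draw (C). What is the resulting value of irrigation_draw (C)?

454

Policy A (F − 9):
  F = 120 − 9 = 111
  V = 261 − 4·111 = -183
  D = 91 − 111 − (-183) = 163
  E = 7 + 4·111 + 3·(-183) − 163 = -261
  C = 207 − 6·111 + 4·163 − (-261) = 454
Policy B (F := 146, E + 56):
  F = 146
  V = 261 − 4·146 = -323
  D = 91 − 146 − (-323) = 268
  E = 7 + 4·146 + 3·(-323) − 268 (+56 from intervention) = -590
  C = 207 − 6·146 + 4·268 − (-590) = 993
Policy C (F + 9):
  F = 120 + 9 = 129
  V = 261 − 4·129 = -255
  D = 91 − 129 − (-255) = 217
  E = 7 + 4·129 + 3·(-255) − 217 = -459
  C = 207 − 6·129 + 4·217 − (-459) = 760
Comparing — Policy A: C=454, Policy B: C=993, Policy C: C=760. Lowest is 454 (Policy A).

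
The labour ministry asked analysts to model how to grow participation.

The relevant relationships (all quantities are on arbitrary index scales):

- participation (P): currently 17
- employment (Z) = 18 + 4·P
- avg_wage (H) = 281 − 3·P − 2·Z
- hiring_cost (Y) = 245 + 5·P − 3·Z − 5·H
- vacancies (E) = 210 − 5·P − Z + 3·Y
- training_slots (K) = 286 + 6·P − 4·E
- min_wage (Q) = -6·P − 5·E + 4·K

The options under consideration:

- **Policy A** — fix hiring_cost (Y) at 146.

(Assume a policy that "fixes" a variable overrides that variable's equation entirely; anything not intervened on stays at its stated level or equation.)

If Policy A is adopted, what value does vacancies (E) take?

477

Policy A (Y := 146):
  P = 17
  Z = 18 + 4·17 = 86
  H = 281 − 3·17 − 2·86 = 58
  Y = 146
  E = 210 − 5·17 − 86 + 3·146 = 477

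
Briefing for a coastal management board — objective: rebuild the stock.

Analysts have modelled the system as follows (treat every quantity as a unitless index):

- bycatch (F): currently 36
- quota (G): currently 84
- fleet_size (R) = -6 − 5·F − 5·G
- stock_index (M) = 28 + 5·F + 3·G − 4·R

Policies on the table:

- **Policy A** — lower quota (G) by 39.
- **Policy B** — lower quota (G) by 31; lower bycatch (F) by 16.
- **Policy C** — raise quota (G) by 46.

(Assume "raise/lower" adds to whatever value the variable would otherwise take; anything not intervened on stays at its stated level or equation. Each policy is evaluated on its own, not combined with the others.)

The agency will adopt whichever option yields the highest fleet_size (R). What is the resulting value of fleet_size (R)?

-371

Policy A (G − 39):
  F = 36
  G = 84 − 39 = 45
  R = -6 − 5·36 − 5·45 = -411
Policy B (G − 31, F − 16):
  F = 36 − 16 = 20
  G = 84 − 31 = 53
  R = -6 − 5·20 − 5·53 = -371
Policy C (G + 46):
  F = 36
  G = 84 + 46 = 130
  R = -6 − 5·36 − 5·130 = -836
Comparing — Policy A: R=-411, Policy B: R=-371, Policy C: R=-836. Highest is -371 (Policy B).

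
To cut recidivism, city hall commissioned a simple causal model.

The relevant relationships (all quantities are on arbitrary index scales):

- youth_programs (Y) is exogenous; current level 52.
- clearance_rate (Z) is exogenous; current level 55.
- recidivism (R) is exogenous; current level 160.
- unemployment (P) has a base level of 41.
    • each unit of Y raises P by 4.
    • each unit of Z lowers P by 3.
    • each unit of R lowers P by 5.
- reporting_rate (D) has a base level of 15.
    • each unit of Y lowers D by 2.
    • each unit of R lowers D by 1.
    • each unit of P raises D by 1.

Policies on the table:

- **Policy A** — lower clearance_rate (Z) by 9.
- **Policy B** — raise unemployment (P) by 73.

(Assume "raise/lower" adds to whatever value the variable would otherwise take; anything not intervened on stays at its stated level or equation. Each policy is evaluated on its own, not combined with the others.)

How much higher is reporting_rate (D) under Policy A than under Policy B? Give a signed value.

-46

Policy A (Z − 9):
  Y = 52
  Z = 55 − 9 = 46
  R = 160
  P = 41 + 4·52 − 3·46 − 5·160 = -689
  D = 15 − 2·52 − 160 + (-689) = -938
Policy B (P + 73):
  Y = 52
  Z = 55
  R = 160
  P = 41 + 4·52 − 3·55 − 5·160 (+73 from intervention) = -643
  D = 15 − 2·52 − 160 + (-643) = -892
D: -938 − (-892) = -46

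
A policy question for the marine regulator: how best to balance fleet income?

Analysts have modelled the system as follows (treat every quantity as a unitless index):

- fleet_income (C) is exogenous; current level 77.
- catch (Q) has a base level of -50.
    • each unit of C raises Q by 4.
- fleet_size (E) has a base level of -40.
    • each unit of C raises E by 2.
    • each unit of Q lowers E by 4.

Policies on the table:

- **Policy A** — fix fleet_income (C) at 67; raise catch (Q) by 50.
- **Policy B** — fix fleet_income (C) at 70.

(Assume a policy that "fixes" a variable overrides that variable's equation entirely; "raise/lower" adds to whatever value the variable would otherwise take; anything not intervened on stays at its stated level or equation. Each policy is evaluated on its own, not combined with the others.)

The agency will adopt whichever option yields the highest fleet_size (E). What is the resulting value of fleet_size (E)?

Policy A (C := 67, Q + 50):
  C = 67
  Q = -50 + 4·67 (+50 from intervention) = 268
  E = -40 + 2·67 − 4·268 = -978
Policy B (C := 70):
  C = 70
  Q = -50 + 4·70 = 230
  E = -40 + 2·70 − 4·230 = -820
Comparing — Policy A: E=-978, Policy B: E=-820. Highest is -820 (Policy B).

-820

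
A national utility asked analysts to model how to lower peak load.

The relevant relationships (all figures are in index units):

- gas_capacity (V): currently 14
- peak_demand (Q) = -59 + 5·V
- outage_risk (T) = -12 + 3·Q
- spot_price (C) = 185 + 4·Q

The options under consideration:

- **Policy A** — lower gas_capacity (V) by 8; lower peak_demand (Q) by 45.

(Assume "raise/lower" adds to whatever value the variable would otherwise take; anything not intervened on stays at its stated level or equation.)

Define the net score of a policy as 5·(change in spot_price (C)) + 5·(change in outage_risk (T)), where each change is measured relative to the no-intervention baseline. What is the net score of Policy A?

Baseline:
  V = 14
  Q = -59 + 5·14 = 11
  T = -12 + 3·11 = 21
  C = 185 + 4·11 = 229
Policy A (V − 8, Q − 45):
  V = 14 − 8 = 6
  Q = -59 + 5·6 (−45 from intervention) = -74
  T = -12 + 3·(-74) = -234
  C = 185 + 4·(-74) = -111
ΔC = -111 − 229 = -340; ΔT = -234 − 21 = -255
Score = 5·(-340) + 5·(-255) = -2975

-2975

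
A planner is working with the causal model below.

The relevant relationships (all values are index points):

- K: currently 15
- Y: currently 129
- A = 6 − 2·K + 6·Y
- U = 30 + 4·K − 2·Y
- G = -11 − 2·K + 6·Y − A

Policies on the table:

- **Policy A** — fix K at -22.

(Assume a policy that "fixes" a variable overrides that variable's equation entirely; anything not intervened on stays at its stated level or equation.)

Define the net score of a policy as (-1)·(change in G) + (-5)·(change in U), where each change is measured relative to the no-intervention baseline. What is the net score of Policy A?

Baseline:
  K = 15
  Y = 129
  A = 6 − 2·15 + 6·129 = 750
  U = 30 + 4·15 − 2·129 = -168
  G = -11 − 2·15 + 6·129 − 750 = -17
Policy A (K := -22):
  K = -22
  Y = 129
  A = 6 − 2·(-22) + 6·129 = 824
  U = 30 + 4·(-22) − 2·129 = -316
  G = -11 − 2·(-22) + 6·129 − 824 = -17
ΔG = -17 − (-17) = 0; ΔU = -316 − (-168) = -148
Score = (-1)·0 + (-5)·(-148) = 740

740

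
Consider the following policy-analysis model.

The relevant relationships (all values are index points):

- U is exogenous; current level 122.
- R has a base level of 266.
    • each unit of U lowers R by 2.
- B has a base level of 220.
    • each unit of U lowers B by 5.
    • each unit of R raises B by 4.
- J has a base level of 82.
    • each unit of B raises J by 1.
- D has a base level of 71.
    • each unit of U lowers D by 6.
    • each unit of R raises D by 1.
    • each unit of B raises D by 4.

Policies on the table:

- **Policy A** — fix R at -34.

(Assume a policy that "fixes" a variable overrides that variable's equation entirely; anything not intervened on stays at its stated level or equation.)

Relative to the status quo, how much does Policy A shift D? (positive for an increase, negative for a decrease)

-952

Baseline:
  U = 122
  R = 266 − 2·122 = 22
  B = 220 − 5·122 + 4·22 = -302
  D = 71 − 6·122 + 22 + 4·(-302) = -1847
Policy A (R := -34):
  U = 122
  R = -34
  B = 220 − 5·122 + 4·(-34) = -526
  D = 71 − 6·122 + (-34) + 4·(-526) = -2799
Change in D: -2799 − (-1847) = -952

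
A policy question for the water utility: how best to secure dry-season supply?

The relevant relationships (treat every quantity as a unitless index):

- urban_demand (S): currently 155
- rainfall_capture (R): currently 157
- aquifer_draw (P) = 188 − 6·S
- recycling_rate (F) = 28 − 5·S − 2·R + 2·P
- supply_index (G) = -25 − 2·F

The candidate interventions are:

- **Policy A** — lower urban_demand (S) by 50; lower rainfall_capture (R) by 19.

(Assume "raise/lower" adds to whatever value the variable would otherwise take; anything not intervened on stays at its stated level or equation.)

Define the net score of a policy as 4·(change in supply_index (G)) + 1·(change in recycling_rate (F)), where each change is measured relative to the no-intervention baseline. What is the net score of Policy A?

Baseline:
  S = 155
  R = 157
  P = 188 − 6·155 = -742
  F = 28 − 5·155 − 2·157 + 2·(-742) = -2545
  G = -25 − 2·(-2545) = 5065
Policy A (S − 50, R − 19):
  S = 155 − 50 = 105
  R = 157 − 19 = 138
  P = 188 − 6·105 = -442
  F = 28 − 5·105 − 2·138 + 2·(-442) = -1657
  G = -25 − 2·(-1657) = 3289
ΔG = 3289 − 5065 = -1776; ΔF = -1657 − (-2545) = 888
Score = 4·(-1776) + 1·888 = -6216

-6216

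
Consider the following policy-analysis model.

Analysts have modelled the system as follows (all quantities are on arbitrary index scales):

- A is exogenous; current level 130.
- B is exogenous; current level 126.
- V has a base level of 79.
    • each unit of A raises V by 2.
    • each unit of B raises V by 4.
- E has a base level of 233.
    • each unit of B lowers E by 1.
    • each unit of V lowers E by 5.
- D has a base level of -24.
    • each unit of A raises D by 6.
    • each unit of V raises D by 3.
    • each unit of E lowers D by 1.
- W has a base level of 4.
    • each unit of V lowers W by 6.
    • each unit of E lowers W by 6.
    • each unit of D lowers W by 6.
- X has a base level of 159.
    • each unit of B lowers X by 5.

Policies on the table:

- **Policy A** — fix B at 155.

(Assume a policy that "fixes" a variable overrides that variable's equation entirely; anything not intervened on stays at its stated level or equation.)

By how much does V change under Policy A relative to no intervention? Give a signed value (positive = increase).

Baseline:
  A = 130
  B = 126
  V = 79 + 2·130 + 4·126 = 843
Policy A (B := 155):
  A = 130
  B = 155
  V = 79 + 2·130 + 4·155 = 959
Change in V: 959 − 843 = 116

116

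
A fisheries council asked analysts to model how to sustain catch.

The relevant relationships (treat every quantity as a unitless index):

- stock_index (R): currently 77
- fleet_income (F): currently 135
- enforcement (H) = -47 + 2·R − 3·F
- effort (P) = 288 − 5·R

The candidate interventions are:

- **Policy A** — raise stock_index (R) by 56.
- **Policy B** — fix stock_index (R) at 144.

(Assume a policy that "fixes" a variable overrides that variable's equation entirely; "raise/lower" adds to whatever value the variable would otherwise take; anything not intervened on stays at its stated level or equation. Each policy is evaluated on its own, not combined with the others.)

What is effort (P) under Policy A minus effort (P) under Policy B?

55

Policy A (R + 56):
  R = 77 + 56 = 133
  P = 288 − 5·133 = -377
Policy B (R := 144):
  R = 144
  P = 288 − 5·144 = -432
P: -377 − (-432) = 55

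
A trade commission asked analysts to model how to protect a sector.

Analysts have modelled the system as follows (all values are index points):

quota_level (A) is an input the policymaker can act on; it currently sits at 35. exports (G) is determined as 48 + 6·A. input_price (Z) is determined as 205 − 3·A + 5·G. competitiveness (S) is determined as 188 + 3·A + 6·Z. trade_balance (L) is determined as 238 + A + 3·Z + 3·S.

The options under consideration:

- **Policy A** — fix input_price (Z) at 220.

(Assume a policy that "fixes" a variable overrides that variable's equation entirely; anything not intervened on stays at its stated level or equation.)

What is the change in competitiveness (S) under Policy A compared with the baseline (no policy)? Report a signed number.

-7020

Baseline:
  A = 35
  G = 48 + 6·35 = 258
  Z = 205 − 3·35 + 5·258 = 1390
  S = 188 + 3·35 + 6·1390 = 8633
Policy A (Z := 220):
  A = 35
  G = 48 + 6·35 = 258
  Z = 220
  S = 188 + 3·35 + 6·220 = 1613
Change in S: 1613 − 8633 = -7020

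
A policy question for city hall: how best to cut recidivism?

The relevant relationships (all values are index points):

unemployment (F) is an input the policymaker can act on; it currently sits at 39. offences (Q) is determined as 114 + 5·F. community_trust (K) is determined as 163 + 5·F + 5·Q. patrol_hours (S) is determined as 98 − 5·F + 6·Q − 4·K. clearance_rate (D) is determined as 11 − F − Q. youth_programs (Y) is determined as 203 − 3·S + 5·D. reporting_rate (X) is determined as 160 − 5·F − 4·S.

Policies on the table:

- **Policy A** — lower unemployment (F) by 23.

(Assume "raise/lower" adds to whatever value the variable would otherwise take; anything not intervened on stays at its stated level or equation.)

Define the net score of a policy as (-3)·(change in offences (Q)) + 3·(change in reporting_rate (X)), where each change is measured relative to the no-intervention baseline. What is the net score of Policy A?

Baseline:
  F = 39
  Q = 114 + 5·39 = 309
  K = 163 + 5·39 + 5·309 = 1903
  S = 98 − 5·39 + 6·309 − 4·1903 = -5855
  X = 160 − 5·39 − 4·(-5855) = 23385
Policy A (F − 23):
  F = 39 − 23 = 16
  Q = 114 + 5·16 = 194
  K = 163 + 5·16 + 5·194 = 1213
  S = 98 − 5·16 + 6·194 − 4·1213 = -3670
  X = 160 − 5·16 − 4·(-3670) = 14760
ΔQ = 194 − 309 = -115; ΔX = 14760 − 23385 = -8625
Score = (-3)·(-115) + 3·(-8625) = -25530

-25530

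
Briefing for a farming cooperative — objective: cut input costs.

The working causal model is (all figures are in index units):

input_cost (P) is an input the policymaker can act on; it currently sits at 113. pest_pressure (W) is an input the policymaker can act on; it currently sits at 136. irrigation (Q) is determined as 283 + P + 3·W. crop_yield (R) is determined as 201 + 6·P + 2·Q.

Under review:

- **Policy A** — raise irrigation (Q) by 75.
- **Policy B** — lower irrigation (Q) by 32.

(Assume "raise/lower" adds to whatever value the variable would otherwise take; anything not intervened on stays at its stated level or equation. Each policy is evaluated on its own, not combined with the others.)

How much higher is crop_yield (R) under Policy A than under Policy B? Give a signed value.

Policy A (Q + 75):
  P = 113
  W = 136
  Q = 283 + 113 + 3·136 (+75 from intervention) = 879
  R = 201 + 6·113 + 2·879 = 2637
Policy B (Q − 32):
  P = 113
  W = 136
  Q = 283 + 113 + 3·136 (−32 from intervention) = 772
  R = 201 + 6·113 + 2·772 = 2423
R: 2637 − 2423 = 214

214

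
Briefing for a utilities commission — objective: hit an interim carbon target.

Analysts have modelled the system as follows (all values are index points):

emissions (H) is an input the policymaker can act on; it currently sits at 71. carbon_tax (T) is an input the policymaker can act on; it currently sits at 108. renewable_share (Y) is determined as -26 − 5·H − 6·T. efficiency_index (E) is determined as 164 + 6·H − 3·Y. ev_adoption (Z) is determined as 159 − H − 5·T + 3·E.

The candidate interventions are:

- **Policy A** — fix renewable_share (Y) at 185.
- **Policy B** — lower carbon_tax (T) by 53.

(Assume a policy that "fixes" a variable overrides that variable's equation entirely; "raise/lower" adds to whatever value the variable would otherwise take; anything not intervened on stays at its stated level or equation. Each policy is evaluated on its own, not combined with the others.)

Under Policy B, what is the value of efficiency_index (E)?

2723

Policy B (T − 53):
  H = 71
  T = 108 − 53 = 55
  Y = -26 − 5·71 − 6·55 = -711
  E = 164 + 6·71 − 3·(-711) = 2723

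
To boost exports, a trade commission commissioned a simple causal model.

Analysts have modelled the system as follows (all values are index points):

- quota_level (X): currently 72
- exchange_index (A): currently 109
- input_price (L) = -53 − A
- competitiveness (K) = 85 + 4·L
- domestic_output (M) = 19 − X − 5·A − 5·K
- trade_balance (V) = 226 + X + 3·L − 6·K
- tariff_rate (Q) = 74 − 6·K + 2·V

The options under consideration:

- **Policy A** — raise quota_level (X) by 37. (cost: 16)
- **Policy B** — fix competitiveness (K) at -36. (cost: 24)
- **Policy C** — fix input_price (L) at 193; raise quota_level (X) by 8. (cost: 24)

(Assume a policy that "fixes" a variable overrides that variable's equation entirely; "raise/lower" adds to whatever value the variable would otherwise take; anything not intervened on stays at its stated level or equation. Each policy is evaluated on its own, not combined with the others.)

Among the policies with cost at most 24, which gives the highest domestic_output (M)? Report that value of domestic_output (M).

2180

Policy A (X + 37):
  X = 72 + 37 = 109
  A = 109
  L = -53 − 109 = -162
  K = 85 + 4·(-162) = -563
  M = 19 − 109 − 5·109 − 5·(-563) = 2180
Policy B (K := -36):
  X = 72
  A = 109
  L = -53 − 109 = -162
  K = -36
  M = 19 − 72 − 5·109 − 5·(-36) = -418
Policy C (L := 193, X + 8):
  X = 72 + 8 = 80
  A = 109
  L = 193
  K = 85 + 4·193 = 857
  M = 19 − 80 − 5·109 − 5·857 = -4891
Comparing — Policy A: M=2180, Policy B: M=-418, Policy C: M=-4891. Highest is 2180 (Policy A).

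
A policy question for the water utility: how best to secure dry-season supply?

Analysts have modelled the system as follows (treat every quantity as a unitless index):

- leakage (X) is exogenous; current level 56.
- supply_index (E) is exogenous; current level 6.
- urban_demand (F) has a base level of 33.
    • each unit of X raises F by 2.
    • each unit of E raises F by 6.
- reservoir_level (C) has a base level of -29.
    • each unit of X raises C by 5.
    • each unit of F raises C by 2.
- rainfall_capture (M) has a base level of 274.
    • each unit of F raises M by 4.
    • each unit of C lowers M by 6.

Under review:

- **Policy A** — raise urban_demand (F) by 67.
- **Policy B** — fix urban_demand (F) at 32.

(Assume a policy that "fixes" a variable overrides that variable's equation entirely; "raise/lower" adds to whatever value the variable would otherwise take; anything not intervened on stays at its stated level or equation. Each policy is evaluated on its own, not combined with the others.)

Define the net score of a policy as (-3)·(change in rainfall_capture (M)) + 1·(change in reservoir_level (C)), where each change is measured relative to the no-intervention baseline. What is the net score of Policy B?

Baseline:
  X = 56
  E = 6
  F = 33 + 2·56 + 6·6 = 181
  C = -29 + 5·56 + 2·181 = 613
  M = 274 + 4·181 − 6·613 = -2680
Policy B (F := 32):
  X = 56
  E = 6
  F = 32
  C = -29 + 5·56 + 2·32 = 315
  M = 274 + 4·32 − 6·315 = -1488
ΔM = -1488 − (-2680) = 1192; ΔC = 315 − 613 = -298
Score = (-3)·1192 + 1·(-298) = -3874

-3874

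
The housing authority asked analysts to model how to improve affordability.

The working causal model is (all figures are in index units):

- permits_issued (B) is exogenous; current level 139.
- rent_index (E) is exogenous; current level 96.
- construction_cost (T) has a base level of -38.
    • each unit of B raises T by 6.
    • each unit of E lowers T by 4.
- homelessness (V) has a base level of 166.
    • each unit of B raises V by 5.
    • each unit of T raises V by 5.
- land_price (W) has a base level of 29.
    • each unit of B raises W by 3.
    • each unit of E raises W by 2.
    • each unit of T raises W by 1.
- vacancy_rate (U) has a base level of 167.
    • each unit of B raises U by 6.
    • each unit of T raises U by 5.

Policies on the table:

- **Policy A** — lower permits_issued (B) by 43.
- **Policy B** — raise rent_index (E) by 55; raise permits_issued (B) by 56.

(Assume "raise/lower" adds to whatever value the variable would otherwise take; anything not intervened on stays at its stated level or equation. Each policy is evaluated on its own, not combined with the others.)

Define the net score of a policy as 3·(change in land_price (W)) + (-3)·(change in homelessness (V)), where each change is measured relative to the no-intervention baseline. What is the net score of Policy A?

Baseline:
  B = 139
  E = 96
  T = -38 + 6·139 − 4·96 = 412
  V = 166 + 5·139 + 5·412 = 2921
  W = 29 + 3·139 + 2·96 + 412 = 1050
Policy A (B − 43):
  B = 139 − 43 = 96
  E = 96
  T = -38 + 6·96 − 4·96 = 154
  V = 166 + 5·96 + 5·154 = 1416
  W = 29 + 3·96 + 2·96 + 154 = 663
ΔW = 663 − 1050 = -387; ΔV = 1416 − 2921 = -1505
Score = 3·(-387) + (-3)·(-1505) = 3354

3354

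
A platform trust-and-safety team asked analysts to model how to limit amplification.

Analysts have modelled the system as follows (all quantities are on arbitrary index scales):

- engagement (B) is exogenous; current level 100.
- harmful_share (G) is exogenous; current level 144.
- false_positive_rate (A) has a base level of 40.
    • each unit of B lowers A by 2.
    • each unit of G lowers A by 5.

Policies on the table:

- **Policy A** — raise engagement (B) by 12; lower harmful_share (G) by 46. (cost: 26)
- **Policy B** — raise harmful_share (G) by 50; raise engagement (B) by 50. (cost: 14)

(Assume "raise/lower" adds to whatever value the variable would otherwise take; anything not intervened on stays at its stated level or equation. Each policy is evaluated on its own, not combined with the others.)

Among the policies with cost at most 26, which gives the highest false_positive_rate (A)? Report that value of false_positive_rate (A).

Policy A (B + 12, G − 46):
  B = 100 + 12 = 112
  G = 144 − 46 = 98
  A = 40 − 2·112 − 5·98 = -674
Policy B (G + 50, B + 50):
  B = 100 + 50 = 150
  G = 144 + 50 = 194
  A = 40 − 2·150 − 5·194 = -1230
Comparing — Policy A: A=-674, Policy B: A=-1230. Highest is -674 (Policy A).

-674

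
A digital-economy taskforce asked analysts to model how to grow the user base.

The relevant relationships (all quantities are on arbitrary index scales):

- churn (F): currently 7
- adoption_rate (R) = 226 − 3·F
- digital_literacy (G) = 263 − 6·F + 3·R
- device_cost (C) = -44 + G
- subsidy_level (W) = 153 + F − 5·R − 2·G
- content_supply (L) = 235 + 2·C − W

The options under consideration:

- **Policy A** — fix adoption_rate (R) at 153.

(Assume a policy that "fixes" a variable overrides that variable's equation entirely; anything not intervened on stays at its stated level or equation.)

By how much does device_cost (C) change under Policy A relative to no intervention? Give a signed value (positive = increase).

-156

Baseline:
  F = 7
  R = 226 − 3·7 = 205
  G = 263 − 6·7 + 3·205 = 836
  C = -44 + 836 = 792
Policy A (R := 153):
  F = 7
  R = 153
  G = 263 − 6·7 + 3·153 = 680
  C = -44 + 680 = 636
Change in C: 636 − 792 = -156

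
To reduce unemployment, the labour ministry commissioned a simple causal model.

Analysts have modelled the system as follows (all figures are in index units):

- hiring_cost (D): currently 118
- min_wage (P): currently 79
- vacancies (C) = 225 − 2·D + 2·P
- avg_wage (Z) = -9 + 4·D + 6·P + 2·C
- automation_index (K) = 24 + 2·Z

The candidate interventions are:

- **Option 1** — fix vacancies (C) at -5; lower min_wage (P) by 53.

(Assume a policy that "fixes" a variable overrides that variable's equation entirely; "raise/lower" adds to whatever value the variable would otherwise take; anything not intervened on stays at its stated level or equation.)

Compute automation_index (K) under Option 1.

Option 1 (C := -5, P − 53):
  D = 118
  P = 79 − 53 = 26
  C = -5
  Z = -9 + 4·118 + 6·26 + 2·(-5) = 609
  K = 24 + 2·609 = 1242

1242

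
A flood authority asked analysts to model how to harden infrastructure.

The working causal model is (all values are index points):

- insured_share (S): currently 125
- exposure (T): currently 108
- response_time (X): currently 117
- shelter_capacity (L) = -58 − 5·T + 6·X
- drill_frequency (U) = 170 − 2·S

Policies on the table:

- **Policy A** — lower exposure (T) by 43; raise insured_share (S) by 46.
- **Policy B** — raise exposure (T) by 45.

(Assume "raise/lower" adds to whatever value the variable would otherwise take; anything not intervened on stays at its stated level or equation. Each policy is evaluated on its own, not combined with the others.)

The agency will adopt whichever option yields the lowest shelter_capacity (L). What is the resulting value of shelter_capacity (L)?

-121

Policy A (T − 43, S + 46):
  T = 108 − 43 = 65
  X = 117
  L = -58 − 5·65 + 6·117 = 319
Policy B (T + 45):
  T = 108 + 45 = 153
  X = 117
  L = -58 − 5·153 + 6·117 = -121
Comparing — Policy A: L=319, Policy B: L=-121. Lowest is -121 (Policy B).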